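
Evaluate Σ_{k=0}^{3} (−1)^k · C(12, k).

The partial alternating sum Σ_{k=0}^{3} (−1)^k C(12,k) = (−1)^3 C(11,3) = -165.

-165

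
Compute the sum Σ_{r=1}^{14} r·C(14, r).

Differentiating (1+x)^14 and setting x=1: Σ r·C(14,r) = 14·2^13 = 114688.

114688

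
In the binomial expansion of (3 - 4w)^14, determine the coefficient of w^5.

The general term is C(14,j)·(3)^j·(-4w)^(14-j); the w^5 term has j = 9.
C(14,9) = 2002.
Coefficient = C(14,9) · 3^9 · (-4)^5 = 2002 · 19683 · (-1024) = -40351094784.

-40351094784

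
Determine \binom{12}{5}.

792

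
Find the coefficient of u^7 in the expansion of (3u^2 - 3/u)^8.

General term: C(8,j)·(3u^2)^j·(-3/u)^(8-j), with u-exponent 2j − 1(8−j) = 3j − 8.
Set 3j − 8 = 7: j = 5.
C(8,5) = 56; 3^5 = 243; (-3)^3 = -27.
Coefficient = 56 · 243 · (-27) = -367416.

-367416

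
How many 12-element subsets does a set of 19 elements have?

50388

C(19,12) = C(19,7) by symmetry.
C(19,7) = (19·18·17·16·15·14·13) / 7! = 253955520 / 5040 = 50388.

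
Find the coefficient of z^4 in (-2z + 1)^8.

1120

The general term is C(8,j)·(-2z)^j·(1)^(8-j); the z^4 term has j = 4.
C(8,4) = 70.
Coefficient = C(8,4) · (-2)^4 = 70 · 16 = 1120.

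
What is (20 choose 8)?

125970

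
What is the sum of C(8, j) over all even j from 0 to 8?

128

Even-j terms of row 8 sum to 2^7 = 128.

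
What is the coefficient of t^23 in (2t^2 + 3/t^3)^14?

344064

General term: C(14,j)·(2t^2)^j·(3/t^3)^(14-j), with t-exponent 2j − 3(14−j) = 5j − 42.
Set 5j − 42 = 23: j = 13.
C(14,13) = 14; 2^13 = 8192; 3^1 = 3.
Coefficient = 14 · 8192 · 3 = 344064.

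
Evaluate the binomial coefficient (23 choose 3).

C(23,3) = (23·22·21) / 3! = 10626 / 6 = 1771.

1771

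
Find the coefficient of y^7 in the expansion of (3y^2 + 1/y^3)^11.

General term: C(11,j)·(3y^2)^j·(1/y^3)^(11-j), with y-exponent 2j − 3(11−j) = 5j − 33.
Set 5j − 33 = 7: j = 8.
C(11,8) = 165; 3^8 = 6561; 1^3 = 1.
Coefficient = 165 · 6561 · 1 = 1082565.

1082565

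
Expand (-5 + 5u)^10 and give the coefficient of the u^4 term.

The general term is C(10,j)·(-5)^j·(5u)^(10-j); the u^4 term has j = 6.
C(10,6) = 210.
Coefficient = C(10,6) · (-5)^6 · 5^4 = 210 · 15625 · 625 = 2050781250.

2050781250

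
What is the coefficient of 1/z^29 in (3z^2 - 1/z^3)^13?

-702

General term: C(13,j)·(3z^2)^j·(-1/z^3)^(13-j), with z-exponent 2j − 3(13−j) = 5j − 39.
Set 5j − 39 = -29: j = 2.
C(13,2) = 78; 3^2 = 9; (-1)^11 = -1.
Coefficient = 78 · 9 · (-1) = -702.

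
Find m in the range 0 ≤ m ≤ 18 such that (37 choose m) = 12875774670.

C(37,m) increases on 0 ≤ m ≤ 18. C(37,15) = 9364199760 and C(37,16) = 12875774670, so m = 16.

16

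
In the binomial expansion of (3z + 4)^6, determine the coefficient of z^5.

The general term is C(6,j)·(3z)^j·(4)^(6-j); the z^5 term has j = 5.
C(6,5) = 6.
Coefficient = C(6,5) · 3^5 · 4^1 = 6 · 243 · 4 = 5832.

5832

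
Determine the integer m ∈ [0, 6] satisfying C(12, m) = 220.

3

C(12,m) increases on 0 ≤ m ≤ 6. C(12,2) = 66 and C(12,3) = 220, so m = 3.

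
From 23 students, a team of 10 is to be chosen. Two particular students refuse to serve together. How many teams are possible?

All 10-subsets: C(23,10) = 1144066. Those containing both fixed elements: C(21,8) = 203490.
1144066 − 203490 = 940576.

940576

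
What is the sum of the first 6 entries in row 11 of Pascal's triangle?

1024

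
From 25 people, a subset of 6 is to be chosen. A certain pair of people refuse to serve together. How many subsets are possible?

168245

All 6-subsets: C(25,6) = 177100. Those containing both fixed elements: C(23,4) = 8855.
177100 − 8855 = 168245.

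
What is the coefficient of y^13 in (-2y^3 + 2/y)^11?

General term: C(11,j)·(-2y^3)^j·(2/y)^(11-j), with y-exponent 3j − 1(11−j) = 4j − 11.
Set 4j − 11 = 13: j = 6.
C(11,6) = 462; (-2)^6 = 64; 2^5 = 32.
Coefficient = 462 · 64 · 32 = 946176.

946176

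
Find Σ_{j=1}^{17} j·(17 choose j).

Since j·C(17,j) = 17·C(16,j−1), the sum is 17·2^16 = 17·65536 = 1114112.

1114112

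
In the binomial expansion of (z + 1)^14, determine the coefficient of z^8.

3003

The general term is C(14,j)·(z)^j·(1)^(14-j); the z^8 term has j = 8.
C(14,8) = 3003.
Coefficient = C(14,8) = 3003.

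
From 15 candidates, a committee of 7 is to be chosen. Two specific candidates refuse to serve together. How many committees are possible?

All 7-subsets: C(15,7) = 6435. Those containing both fixed elements: C(13,5) = 1287.
6435 − 1287 = 5148.

5148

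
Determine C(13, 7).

C(13,7) = C(13,6) by symmetry.
C(13,6) = (13·12·11·10·9·8) / 6! = 1235520 / 720 = 1716.

1716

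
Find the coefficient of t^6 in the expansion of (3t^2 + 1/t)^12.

673596

General term: C(12,j)·(3t^2)^j·(1/t)^(12-j), with t-exponent 2j − 1(12−j) = 3j − 12.
Set 3j − 12 = 6: j = 6.
C(12,6) = 924; 3^6 = 729; 1^6 = 1.
Coefficient = 924 · 729 · 1 = 673596.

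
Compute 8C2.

28

C(8,2) = (8·7) / 2! = 56 / 2 = 28.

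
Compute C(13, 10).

286

C(13,10) = C(13,3) by symmetry.
C(13,3) = (13·12·11) / 3! = 1716 / 6 = 286.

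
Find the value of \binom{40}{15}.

40225345056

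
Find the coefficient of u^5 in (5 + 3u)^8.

1701000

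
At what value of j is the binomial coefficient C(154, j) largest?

77

C(154,j) is maximized at j = 154/2 = 77.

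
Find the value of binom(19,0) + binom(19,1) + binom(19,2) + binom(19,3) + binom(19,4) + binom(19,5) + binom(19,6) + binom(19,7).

1 + 19 + 171 + 969 + 3876 + 11628 + 27132 + 50388 = 94184.

94184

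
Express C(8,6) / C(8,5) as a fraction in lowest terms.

1/2

C(n,k+1)/C(n,k) = (n−k)/(k+1) = (8−5)/(5+1) = 3/6 = 1/2.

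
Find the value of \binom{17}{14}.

680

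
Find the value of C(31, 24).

C(31,24) = C(31,7) by symmetry.
C(31,7) = (31·30·29·28·27·26·25) / 7! = 13253058000 / 5040 = 2629575.

2629575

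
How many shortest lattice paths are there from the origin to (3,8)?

165

Each path is a sequence of 11 steps with 3 rights: C(11,3) = 165.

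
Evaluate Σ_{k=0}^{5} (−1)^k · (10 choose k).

-126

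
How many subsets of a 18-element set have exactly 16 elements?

153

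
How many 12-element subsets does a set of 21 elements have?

C(21,12) = C(21,9) by symmetry.
C(21,9) = (21·20·19·18·17·16·15·14·13) / 9! = 106661318400 / 362880 = 293930.

293930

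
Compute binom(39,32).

C(39,32) = C(39,7) by symmetry.
C(39,7) = (39·38·37·36·35·34·33) / 7! = 77519922480 / 5040 = 15380937.

15380937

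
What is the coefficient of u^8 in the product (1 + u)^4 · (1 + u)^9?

(1 + u)^4(1 + u)^9 = (1 + u)^13, so the coefficient of u^8 is C(13,8)·1^8 = 1287·1 = 1287.

1287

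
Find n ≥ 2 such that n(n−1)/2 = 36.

9

n(n−1)/2 = 36 ⇒ n(n−1) = 72. Since 9·8 = 72, n = 9.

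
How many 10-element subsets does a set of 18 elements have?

43758

C(18,10) = C(18,8) by symmetry.
C(18,8) = (18·17·16·15·14·13·12·11) / 8! = 1764322560 / 40320 = 43758.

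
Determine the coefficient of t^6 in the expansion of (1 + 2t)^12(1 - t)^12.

3124

Coefficient of t^6 = Σ_{j} C(12,j)·2^j·C(12,6-j)·(-1)^(6-j) for j from 0 to 6.
= 924 + (-19008) + 130680 + (-387200) + 522720 + (-304128) + 59136 = 3124.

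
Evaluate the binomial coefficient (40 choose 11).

2311801440

C(40,11) = (40·39·38·37·36·35·34·33·32·31·30) / 11! = 92279715720192000 / 39916800 = 2311801440.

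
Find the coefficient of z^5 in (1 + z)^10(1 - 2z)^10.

-12

Coefficient of z^5 = Σ_{j} C(10,j)·1^j·C(10,5-j)·(-2)^(5-j) for j from 0 to 5.
= (-8064) + 33600 + (-43200) + 21600 + (-4200) + 252 = -12.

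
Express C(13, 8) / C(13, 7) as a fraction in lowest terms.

3/4

C(n,k+1)/C(n,k) = (n−k)/(k+1) = (13−7)/(7+1) = 6/8 = 3/4.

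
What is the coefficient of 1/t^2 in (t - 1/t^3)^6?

15

General term: C(6,j)·(t)^j·(-1/t^3)^(6-j), with t-exponent 1j − 3(6−j) = 4j − 18.
Set 4j − 18 = -2: j = 4.
C(6,4) = 15; 1^4 = 1; (-1)^2 = 1.
Coefficient = 15 · 1 · 1 = 15.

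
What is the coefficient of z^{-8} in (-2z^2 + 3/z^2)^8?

81648

General term: C(8,j)·(-2z^2)^j·(3/z^2)^(8-j), with z-exponent 2j − 2(8−j) = 4j − 16.
Set 4j − 16 = -8: j = 2.
C(8,2) = 28; (-2)^2 = 4; 3^6 = 729.
Coefficient = 28 · 4 · 729 = 81648.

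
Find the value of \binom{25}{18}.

C(25,18) = C(25,7) by symmetry.
C(25,7) = (25·24·23·22·21·20·19) / 7! = 2422728000 / 5040 = 480700.

480700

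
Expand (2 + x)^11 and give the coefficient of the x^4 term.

The general term is C(11,j)·(2)^j·(x)^(11-j); the x^4 term has j = 7.
C(11,7) = 330.
Coefficient = C(11,7) · 2^7 = 330 · 128 = 42240.

42240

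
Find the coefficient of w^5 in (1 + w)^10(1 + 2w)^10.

Coefficient of w^5 = Σ_{j} C(10,j)·1^j·C(10,5-j)·2^(5-j) for j from 0 to 5.
= 8064 + 33600 + 43200 + 21600 + 4200 + 252 = 110916.

110916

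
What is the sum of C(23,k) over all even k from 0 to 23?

4194304

Even-k terms of row 23 sum to 2^22 = 4194304.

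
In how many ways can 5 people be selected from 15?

This is C(15,5) = 3003.

3003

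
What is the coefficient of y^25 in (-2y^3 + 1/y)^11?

General term: C(11,j)·(-2y^3)^j·(1/y)^(11-j), with y-exponent 3j − 1(11−j) = 4j − 11.
Set 4j − 11 = 25: j = 9.
C(11,9) = 55; (-2)^9 = -512; 1^2 = 1.
Coefficient = 55 · (-512) · 1 = -28160.

-28160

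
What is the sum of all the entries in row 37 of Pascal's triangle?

137438953472

Setting x = 1 in (1+x)^37 gives Σ C(37,j) = 2^37 = 137438953472.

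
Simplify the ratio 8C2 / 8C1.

7/2

C(n,k+1)/C(n,k) = (n−k)/(k+1) = (8−1)/(1+1) = 7/2.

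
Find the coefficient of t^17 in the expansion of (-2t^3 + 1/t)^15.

General term: C(15,j)·(-2t^3)^j·(1/t)^(15-j), with t-exponent 3j − 1(15−j) = 4j − 15.
Set 4j − 15 = 17: j = 8.
C(15,8) = 6435; (-2)^8 = 256; 1^7 = 1.
Coefficient = 6435 · 256 · 1 = 1647360.

1647360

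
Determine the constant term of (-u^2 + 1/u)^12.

General term: C(12,j)·(-u^2)^j·(1/u)^(12-j), with u-exponent 2j − 1(12−j) = 3j − 12.
Set 3j − 12 = 0: j = 4.
C(12,4) = 495; (-1)^4 = 1; 1^8 = 1.
Coefficient = 495 · 1 · 1 = 495.

495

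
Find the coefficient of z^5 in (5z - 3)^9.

31893750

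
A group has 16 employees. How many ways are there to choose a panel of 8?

12870

This is C(16,8) = 12870.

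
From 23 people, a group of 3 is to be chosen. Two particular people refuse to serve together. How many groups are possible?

1750

All 3-subsets: C(23,3) = 1771. Those containing both fixed elements: C(21,1) = 21.
1771 − 21 = 1750.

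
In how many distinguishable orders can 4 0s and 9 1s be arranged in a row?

715

Choose positions for the 0s: C(13,4) = 715.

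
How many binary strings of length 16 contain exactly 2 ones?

120

Choose the 2 positions: C(16,2) = 120.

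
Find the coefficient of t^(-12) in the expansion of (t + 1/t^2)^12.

495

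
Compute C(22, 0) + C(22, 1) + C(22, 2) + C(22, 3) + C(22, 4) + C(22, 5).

1 + 22 + 231 + 1540 + 7315 + 26334 = 35443.

35443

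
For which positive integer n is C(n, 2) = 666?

37

n(n−1)/2 = 666 ⇒ n(n−1) = 1332. Since 37·36 = 1332, n = 37.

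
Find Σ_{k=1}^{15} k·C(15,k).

245760

Differentiating (1+x)^15 and setting x=1: Σ k·C(15,k) = 15·2^14 = 245760.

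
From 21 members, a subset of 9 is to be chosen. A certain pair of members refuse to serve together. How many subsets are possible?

243542

All 9-subsets: C(21,9) = 293930. Those containing both fixed elements: C(19,7) = 50388.
293930 − 50388 = 243542.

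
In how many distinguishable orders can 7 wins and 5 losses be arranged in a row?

Choose positions for the wins: C(12,7) = 792.

792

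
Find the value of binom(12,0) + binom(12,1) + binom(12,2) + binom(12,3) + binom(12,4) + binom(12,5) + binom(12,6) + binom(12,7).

3302

1 + 12 + 66 + 220 + 495 + 792 + 924 + 792 = 3302.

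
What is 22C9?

C(22,9) = (22·21·20·19·18·17·16·15·14) / 9! = 180503769600 / 362880 = 497420.

497420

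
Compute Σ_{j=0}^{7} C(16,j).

26333

1 + 16 + 120 + 560 + 1820 + 4368 + 8008 + 11440 = 26333.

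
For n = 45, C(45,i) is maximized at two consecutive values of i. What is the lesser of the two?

For odd n = 45, C(45,i) peaks at i = (n−1)/2 and (n+1)/2; the lesser is 22.

22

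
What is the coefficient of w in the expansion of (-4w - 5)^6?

75000

The general term is C(6,j)·(-4w)^j·(-5)^(6-j); the w^1 term has j = 1.
C(6,1) = 6.
Coefficient = C(6,1) · (-4)^1 · (-5)^5 = 6 · (-4) · (-3125) = 75000.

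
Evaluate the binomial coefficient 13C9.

715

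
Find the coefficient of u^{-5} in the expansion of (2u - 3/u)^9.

-314928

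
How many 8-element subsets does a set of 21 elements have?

203490

C(21,8) = (21·20·19·18·17·16·15·14) / 8! = 8204716800 / 40320 = 203490.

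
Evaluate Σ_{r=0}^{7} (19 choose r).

94184

1 + 19 + 171 + 969 + 3876 + 11628 + 27132 + 50388 = 94184.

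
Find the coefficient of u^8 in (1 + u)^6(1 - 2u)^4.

72

Coefficient of u^8 = Σ_{j} C(6,j)·1^j·C(4,8-j)·(-2)^(8-j) for j from 4 to 6.
= 240 + (-192) + 24 = 72.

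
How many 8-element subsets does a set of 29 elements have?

C(29,8) = (29·28·27·26·25·24·23·22) / 8! = 173059286400 / 40320 = 4292145.

4292145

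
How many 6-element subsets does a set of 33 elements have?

1107568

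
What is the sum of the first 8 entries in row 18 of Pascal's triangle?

1 + 18 + 153 + 816 + 3060 + 8568 + 18564 + 31824 = 63004.

63004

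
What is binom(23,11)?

C(23,11) = (23·22·21·20·19·18·17·16·15·14·13) / 11! = 53970627110400 / 39916800 = 1352078.

1352078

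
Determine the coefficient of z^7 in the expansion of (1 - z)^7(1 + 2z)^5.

Coefficient of z^7 = Σ_{j} C(7,j)·(-1)^j·C(5,7-j)·2^(7-j) for j from 2 to 7.
= 672 + (-2800) + 2800 + (-840) + 70 + (-1) = -99.

-99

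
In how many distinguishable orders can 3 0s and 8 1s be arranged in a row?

165

Choose positions for the 0s: C(11,3) = 165.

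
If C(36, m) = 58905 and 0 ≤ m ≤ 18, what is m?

C(36,m) increases on 0 ≤ m ≤ 18. C(36,3) = 7140 and C(36,4) = 58905, so m = 4.

4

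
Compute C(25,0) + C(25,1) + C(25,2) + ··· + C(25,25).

33554432

Setting x = 1 in (1+x)^25 gives Σ C(25,k) = 2^25 = 33554432.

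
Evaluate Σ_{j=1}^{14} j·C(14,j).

Since j·C(14,j) = 14·C(13,j−1), the sum is 14·2^13 = 14·8192 = 114688.

114688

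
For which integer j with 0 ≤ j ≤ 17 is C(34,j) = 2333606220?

17

C(34,j) increases on 0 ≤ j ≤ 17. C(34,16) = 2203961430 and C(34,17) = 2333606220, so j = 17.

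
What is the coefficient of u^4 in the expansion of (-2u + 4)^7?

35840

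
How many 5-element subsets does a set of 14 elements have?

C(14,5) = (14·13·12·11·10) / 5! = 240240 / 120 = 2002.

2002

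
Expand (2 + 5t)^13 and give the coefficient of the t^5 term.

The general term is C(13,j)·(2)^j·(5t)^(13-j); the t^5 term has j = 8.
C(13,8) = 1287.
Coefficient = C(13,8) · 2^8 · 5^5 = 1287 · 256 · 3125 = 1029600000.

1029600000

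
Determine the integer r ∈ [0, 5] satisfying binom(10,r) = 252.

C(10,r) increases on 0 ≤ r ≤ 5. C(10,4) = 210 and C(10,5) = 252, so r = 5.

5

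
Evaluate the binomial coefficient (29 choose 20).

10015005

C(29,20) = C(29,9) by symmetry.
C(29,9) = (29·28·27·26·25·24·23·22·21) / 9! = 3634245014400 / 362880 = 10015005.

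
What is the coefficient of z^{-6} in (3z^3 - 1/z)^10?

General term: C(10,j)·(3z^3)^j·(-1/z)^(10-j), with z-exponent 3j − 1(10−j) = 4j − 10.
Set 4j − 10 = -6: j = 1.
C(10,1) = 10; 3^1 = 3; (-1)^9 = -1.
Coefficient = 10 · 3 · (-1) = -30.

-30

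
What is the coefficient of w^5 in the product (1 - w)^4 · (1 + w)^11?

-77

Coefficient of w^5 = Σ_{j} C(4,j)·(-1)^j·C(11,5-j)·1^(5-j) for j from 0 to 4.
= 462 + (-1320) + 990 + (-220) + 11 = -77.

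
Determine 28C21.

1184040

C(28,21) = C(28,7) by symmetry.
C(28,7) = (28·27·26·25·24·23·22) / 7! = 5967561600 / 5040 = 1184040.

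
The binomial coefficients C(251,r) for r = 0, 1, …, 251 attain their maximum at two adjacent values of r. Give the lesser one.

125

For odd n = 251, C(251,r) peaks at r = (n−1)/2 and (n+1)/2; the lesser is 125.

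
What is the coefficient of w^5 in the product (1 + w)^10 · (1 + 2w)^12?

220716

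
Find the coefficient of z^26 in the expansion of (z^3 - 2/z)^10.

-20

General term: C(10,j)·(z^3)^j·(-2/z)^(10-j), with z-exponent 3j − 1(10−j) = 4j − 10.
Set 4j − 10 = 26: j = 9.
C(10,9) = 10; 1^9 = 1; (-2)^1 = -2.
Coefficient = 10 · 1 · (-2) = -20.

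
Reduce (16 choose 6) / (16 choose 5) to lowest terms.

11/6

C(n,k+1)/C(n,k) = (n−k)/(k+1) = (16−5)/(5+1) = 11/6.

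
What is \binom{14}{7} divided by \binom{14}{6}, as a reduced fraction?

C(n,k+1)/C(n,k) = (n−k)/(k+1) = (14−6)/(6+1) = 8/7.

8/7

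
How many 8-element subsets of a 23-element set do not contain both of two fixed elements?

All 8-subsets: C(23,8) = 490314. Those containing both fixed elements: C(21,6) = 54264.
490314 − 54264 = 436050.

436050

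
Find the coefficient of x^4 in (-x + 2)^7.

280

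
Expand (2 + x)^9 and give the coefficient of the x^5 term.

2016

The general term is C(9,j)·(2)^j·(x)^(9-j); the x^5 term has j = 4.
C(9,4) = 126.
Coefficient = C(9,4) · 2^4 = 126 · 16 = 2016.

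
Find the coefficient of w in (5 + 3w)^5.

9375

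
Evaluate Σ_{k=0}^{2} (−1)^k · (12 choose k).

55

The partial alternating sum Σ_{k=0}^{2} (−1)^k C(12,k) = (−1)^2 C(11,2) = 55.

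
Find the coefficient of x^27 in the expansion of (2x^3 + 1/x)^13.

General term: C(13,j)·(2x^3)^j·(1/x)^(13-j), with x-exponent 3j − 1(13−j) = 4j − 13.
Set 4j − 13 = 27: j = 10.
C(13,10) = 286; 2^10 = 1024; 1^3 = 1.
Coefficient = 286 · 1024 · 1 = 292864.

292864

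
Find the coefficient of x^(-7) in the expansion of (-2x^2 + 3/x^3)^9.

General term: C(9,j)·(-2x^2)^j·(3/x^3)^(9-j), with x-exponent 2j − 3(9−j) = 5j − 27.
Set 5j − 27 = -7: j = 4.
C(9,4) = 126; (-2)^4 = 16; 3^5 = 243.
Coefficient = 126 · 16 · 243 = 489888.

489888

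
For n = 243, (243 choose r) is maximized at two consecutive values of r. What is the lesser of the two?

For odd n = 243, C(243,r) peaks at r = (n−1)/2 and (n+1)/2; the lesser is 121.

121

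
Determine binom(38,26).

2707475148

C(38,26) = C(38,12) by symmetry.
C(38,12) = (38·37·36·35·34·33·32·31·30·29·28·27) / 12! = 1296884927852236800 / 479001600 = 2707475148.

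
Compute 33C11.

C(33,11) = (33·32·31·30·29·28·27·26·25·24·23) / 11! = 7725366544896000 / 39916800 = 193536720.

193536720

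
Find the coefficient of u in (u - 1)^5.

5

The general term is C(5,j)·(u)^j·(-1)^(5-j); the u^1 term has j = 1.
C(5,1) = 5.
Coefficient = C(5,1) = 5.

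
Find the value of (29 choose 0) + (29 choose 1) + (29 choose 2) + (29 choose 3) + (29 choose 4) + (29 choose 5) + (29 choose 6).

621616

1 + 29 + 406 + 3654 + 23751 + 118755 + 475020 = 621616.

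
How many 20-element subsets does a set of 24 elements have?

10626

C(24,20) = C(24,4) by symmetry.
C(24,4) = (24·23·22·21) / 4! = 255024 / 24 = 10626.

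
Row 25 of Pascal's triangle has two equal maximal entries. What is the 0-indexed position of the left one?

12

For odd n = 25, C(25,j) peaks at j = (n−1)/2 and (n+1)/2; the lower is 12.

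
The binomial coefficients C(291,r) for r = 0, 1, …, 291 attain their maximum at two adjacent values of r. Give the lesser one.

145

For odd n = 291, C(291,r) peaks at r = (n−1)/2 and (n+1)/2; the lesser is 145.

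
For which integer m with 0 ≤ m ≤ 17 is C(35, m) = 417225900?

11

C(35,m) increases on 0 ≤ m ≤ 17. C(35,10) = 183579396 and C(35,11) = 417225900, so m = 11.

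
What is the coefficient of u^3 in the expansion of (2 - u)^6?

The general term is C(6,j)·(2)^j·(-u)^(6-j); the u^3 term has j = 3.
C(6,3) = 20.
Coefficient = C(6,3) · 2^3 · (-1)^3 = 20 · 8 · (-1) = -160.

-160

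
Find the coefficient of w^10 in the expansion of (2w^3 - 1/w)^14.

General term: C(14,j)·(2w^3)^j·(-1/w)^(14-j), with w-exponent 3j − 1(14−j) = 4j − 14.
Set 4j − 14 = 10: j = 6.
C(14,6) = 3003; 2^6 = 64; (-1)^8 = 1.
Coefficient = 3003 · 64 · 1 = 192192.

192192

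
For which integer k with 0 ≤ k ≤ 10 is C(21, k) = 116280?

C(21,k) increases on 0 ≤ k ≤ 10. C(21,6) = 54264 and C(21,7) = 116280, so k = 7.

7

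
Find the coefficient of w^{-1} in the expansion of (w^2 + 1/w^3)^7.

General term: C(7,j)·(w^2)^j·(1/w^3)^(7-j), with w-exponent 2j − 3(7−j) = 5j − 21.
Set 5j − 21 = -1: j = 4.
C(7,4) = 35; 1^4 = 1; 1^3 = 1.
Coefficient = 35 · 1 · 1 = 35.

35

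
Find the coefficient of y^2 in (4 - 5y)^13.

The general term is C(13,j)·(4)^j·(-5y)^(13-j); the y^2 term has j = 11.
C(13,11) = 78.
Coefficient = C(13,11) · 4^11 · (-5)^2 = 78 · 4194304 · 25 = 8178892800.

8178892800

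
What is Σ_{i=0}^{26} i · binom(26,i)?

872415232

Differentiating (1+x)^26 and setting x=1: Σ i·C(26,i) = 26·2^25 = 872415232.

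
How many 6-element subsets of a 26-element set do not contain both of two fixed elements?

219604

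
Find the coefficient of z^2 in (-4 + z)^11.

The general term is C(11,j)·(-4)^j·(z)^(11-j); the z^2 term has j = 9.
C(11,9) = 55.
Coefficient = C(11,9) · (-4)^9 = 55 · (-262144) = -14417920.

-14417920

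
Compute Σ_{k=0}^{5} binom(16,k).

1 + 16 + 120 + 560 + 1820 + 4368 = 6885.

6885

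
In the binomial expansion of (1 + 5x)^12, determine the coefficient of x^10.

644531250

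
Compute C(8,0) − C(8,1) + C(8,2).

The partial alternating sum Σ_{k=0}^{2} (−1)^k C(8,k) = (−1)^2 C(7,2) = 21.

21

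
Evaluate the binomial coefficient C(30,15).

155117520

C(30,15) = (30·29·28·27·26·25·24·23·22·21·20·19·18·17·16) / 15! = 202843204931727360000 / 1307674368000 = 155117520.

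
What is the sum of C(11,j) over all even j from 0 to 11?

Even-j terms of row 11 sum to 2^10 = 1024.

1024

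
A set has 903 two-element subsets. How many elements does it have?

n(n−1)/2 = 903 ⇒ n(n−1) = 1806. Since 43·42 = 1806, n = 43.

43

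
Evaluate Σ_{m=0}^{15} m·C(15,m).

245760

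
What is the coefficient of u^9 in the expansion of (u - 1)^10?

The general term is C(10,j)·(u)^j·(-1)^(10-j); the u^9 term has j = 9.
C(10,9) = 10.
Coefficient = C(10,9) · (-1)^1 = 10 · (-1) = -10.

-10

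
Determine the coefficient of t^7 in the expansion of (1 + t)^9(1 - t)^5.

0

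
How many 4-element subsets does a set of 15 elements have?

C(15,4) = (15·14·13·12) / 4! = 32760 / 24 = 1365.

1365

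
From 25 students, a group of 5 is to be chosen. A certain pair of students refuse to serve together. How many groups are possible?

51359

All 5-subsets: C(25,5) = 53130. Those containing both fixed elements: C(23,3) = 1771.
53130 − 1771 = 51359.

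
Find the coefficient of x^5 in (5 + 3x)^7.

The general term is C(7,j)·(5)^j·(3x)^(7-j); the x^5 term has j = 2.
C(7,2) = 21.
Coefficient = C(7,2) · 5^2 · 3^5 = 21 · 25 · 243 = 127575.

127575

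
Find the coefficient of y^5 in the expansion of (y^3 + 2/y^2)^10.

General term: C(10,j)·(y^3)^j·(2/y^2)^(10-j), with y-exponent 3j − 2(10−j) = 5j − 20.
Set 5j − 20 = 5: j = 5.
C(10,5) = 252; 1^5 = 1; 2^5 = 32.
Coefficient = 252 · 1 · 32 = 8064.

8064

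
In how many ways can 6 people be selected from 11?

This is C(11,6) = 462.

462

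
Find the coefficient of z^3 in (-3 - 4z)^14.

4126816512

The general term is C(14,j)·(-3)^j·(-4z)^(14-j); the z^3 term has j = 11.
C(14,11) = 364.
Coefficient = C(14,11) · (-3)^11 · (-4)^3 = 364 · (-177147) · (-64) = 4126816512.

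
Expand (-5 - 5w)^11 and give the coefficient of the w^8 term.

-8056640625

The general term is C(11,j)·(-5)^j·(-5w)^(11-j); the w^8 term has j = 3.
C(11,3) = 165.
Coefficient = C(11,3) · (-5)^3 · (-5)^8 = 165 · (-125) · 390625 = -8056640625.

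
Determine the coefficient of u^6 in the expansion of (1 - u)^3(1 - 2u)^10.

Coefficient of u^6 = Σ_{j} C(3,j)·(-1)^j·C(10,6-j)·(-2)^(6-j) for j from 0 to 3.
= 13440 + 24192 + 10080 + 960 = 48672.

48672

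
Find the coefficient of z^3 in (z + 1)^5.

10

The general term is C(5,j)·(z)^j·(1)^(5-j); the z^3 term has j = 3.
C(5,3) = 10.
Coefficient = C(5,3) = 10.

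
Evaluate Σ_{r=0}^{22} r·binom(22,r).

46137344

Since r·C(22,r) = 22·C(21,r−1), the sum is 22·2^21 = 22·2097152 = 46137344.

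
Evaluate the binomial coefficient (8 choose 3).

56

C(8,3) = (8·7·6) / 3! = 336 / 6 = 56.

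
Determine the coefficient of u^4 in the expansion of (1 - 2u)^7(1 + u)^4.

-111

Coefficient of u^4 = Σ_{j} C(7,j)·(-2)^j·C(4,4-j)·1^(4-j) for j from 0 to 4.
= 1 + (-56) + 504 + (-1120) + 560 = -111.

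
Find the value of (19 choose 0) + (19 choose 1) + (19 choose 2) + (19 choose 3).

1 + 19 + 171 + 969 = 1160.

1160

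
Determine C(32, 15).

565722720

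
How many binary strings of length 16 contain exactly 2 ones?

120

Choose the 2 positions: C(16,2) = 120.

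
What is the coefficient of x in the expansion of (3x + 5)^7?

The general term is C(7,j)·(3x)^j·(5)^(7-j); the x^1 term has j = 1.
C(7,1) = 7.
Coefficient = C(7,1) · 3^1 · 5^6 = 7 · 3 · 15625 = 328125.

328125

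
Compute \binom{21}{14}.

116280

C(21,14) = C(21,7) by symmetry.
C(21,7) = (21·20·19·18·17·16·15) / 7! = 586051200 / 5040 = 116280.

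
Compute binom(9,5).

126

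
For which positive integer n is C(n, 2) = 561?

34

n(n−1)/2 = 561 ⇒ n(n−1) = 1122. Since 34·33 = 1122, n = 34.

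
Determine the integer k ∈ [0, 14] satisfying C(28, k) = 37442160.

C(28,k) increases on 0 ≤ k ≤ 14. C(28,12) = 30421755 and C(28,13) = 37442160, so k = 13.

13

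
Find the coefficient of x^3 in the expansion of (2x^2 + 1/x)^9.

General term: C(9,j)·(2x^2)^j·(1/x)^(9-j), with x-exponent 2j − 1(9−j) = 3j − 9.
Set 3j − 9 = 3: j = 4.
C(9,4) = 126; 2^4 = 16; 1^5 = 1.
Coefficient = 126 · 16 · 1 = 2016.

2016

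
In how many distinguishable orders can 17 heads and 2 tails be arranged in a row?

171

Choose positions for the heads: C(19,17) = 171.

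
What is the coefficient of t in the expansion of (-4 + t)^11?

11534336

The general term is C(11,j)·(-4)^j·(t)^(11-j); the t^1 term has j = 10.
C(11,10) = 11.
Coefficient = C(11,10) · (-4)^10 = 11 · 1048576 = 11534336.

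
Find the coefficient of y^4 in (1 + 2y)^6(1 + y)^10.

6190

Coefficient of y^4 = Σ_{j} C(6,j)·2^j·C(10,4-j)·1^(4-j) for j from 0 to 4.
= 210 + 1440 + 2700 + 1600 + 240 = 6190.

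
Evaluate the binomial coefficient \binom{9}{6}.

C(9,6) = C(9,3) by symmetry.
C(9,3) = (9·8·7) / 3! = 504 / 6 = 84.

84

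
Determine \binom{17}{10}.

19448

C(17,10) = C(17,7) by symmetry.
C(17,7) = (17·16·15·14·13·12·11) / 7! = 98017920 / 5040 = 19448.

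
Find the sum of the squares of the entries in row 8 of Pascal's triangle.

12870

By Vandermonde's identity, Σ C(8,r)² = C(16,8) = 12870.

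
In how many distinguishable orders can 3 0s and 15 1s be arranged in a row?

816

Choose positions for the 0s: C(18,3) = 816.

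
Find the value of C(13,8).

C(13,8) = C(13,5) by symmetry.
C(13,5) = (13·12·11·10·9) / 5! = 154440 / 120 = 1287.

1287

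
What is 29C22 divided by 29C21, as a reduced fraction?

C(n,k+1)/C(n,k) = (n−k)/(k+1) = (29−21)/(21+1) = 8/22 = 4/11.

4/11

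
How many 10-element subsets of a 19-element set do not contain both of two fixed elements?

All 10-subsets: C(19,10) = 92378. Those containing both fixed elements: C(17,8) = 24310.
92378 − 24310 = 68068.

68068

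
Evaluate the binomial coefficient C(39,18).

C(39,18) = (39·38·37·36·35·34·33·32·31·30·29·28·27·26·25·24·23·22) / 18! = 399246543793282239774720000 / 6402373705728000 = 62359143990.

62359143990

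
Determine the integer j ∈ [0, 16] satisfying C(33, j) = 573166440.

13

C(33,j) increases on 0 ≤ j ≤ 16. C(33,12) = 354817320 and C(33,13) = 573166440, so j = 13.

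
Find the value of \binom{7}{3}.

C(7,3) = (7·6·5) / 3! = 210 / 6 = 35.

35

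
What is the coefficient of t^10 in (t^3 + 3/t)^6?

135

General term: C(6,j)·(t^3)^j·(3/t)^(6-j), with t-exponent 3j − 1(6−j) = 4j − 6.
Set 4j − 6 = 10: j = 4.
C(6,4) = 15; 1^4 = 1; 3^2 = 9.
Coefficient = 15 · 1 · 9 = 135.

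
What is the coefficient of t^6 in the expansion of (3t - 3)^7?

-15309

The general term is C(7,j)·(3t)^j·(-3)^(7-j); the t^6 term has j = 6.
C(7,6) = 7.
Coefficient = C(7,6) · 3^6 · (-3)^1 = 7 · 729 · (-3) = -15309.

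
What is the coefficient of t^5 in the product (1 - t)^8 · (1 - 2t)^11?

-107900

Coefficient of t^5 = Σ_{j} C(8,j)·(-1)^j·C(11,5-j)·(-2)^(5-j) for j from 0 to 5.
= (-14784) + (-42240) + (-36960) + (-12320) + (-1540) + (-56) = -107900.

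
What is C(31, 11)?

C(31,11) = (31·30·29·28·27·26·25·24·23·22·21) / 11! = 3379847863392000 / 39916800 = 84672315.

84672315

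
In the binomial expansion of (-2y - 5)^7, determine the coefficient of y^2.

The general term is C(7,j)·(-2y)^j·(-5)^(7-j); the y^2 term has j = 2.
C(7,2) = 21.
Coefficient = C(7,2) · (-2)^2 · (-5)^5 = 21 · 4 · (-3125) = -262500.

-262500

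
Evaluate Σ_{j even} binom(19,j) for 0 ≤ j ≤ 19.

Half of (1+1)^19 + (1−1)^19 gives the even-index sum: 2^18 = 262144.

262144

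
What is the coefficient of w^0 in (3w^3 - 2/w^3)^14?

General term: C(14,j)·(3w^3)^j·(-2/w^3)^(14-j), with w-exponent 3j − 3(14−j) = 6j − 42.
Set 6j − 42 = 0: j = 7.
C(14,7) = 3432; 3^7 = 2187; (-2)^7 = -128.
Coefficient = 3432 · 2187 · (-128) = -960740352.

-960740352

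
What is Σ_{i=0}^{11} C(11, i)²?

Σ C(11,i)² is the coefficient of x^11 in (1+x)^11(1+x)^11 = (1+x)^22, i.e. C(22,11) = 705432.

705432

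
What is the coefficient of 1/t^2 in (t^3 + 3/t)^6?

1458

General term: C(6,j)·(t^3)^j·(3/t)^(6-j), with t-exponent 3j − 1(6−j) = 4j − 6.
Set 4j − 6 = -2: j = 1.
C(6,1) = 6; 1^1 = 1; 3^5 = 243.
Coefficient = 6 · 1 · 243 = 1458.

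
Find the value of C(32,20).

225792840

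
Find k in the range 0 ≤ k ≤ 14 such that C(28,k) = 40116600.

C(28,k) increases on 0 ≤ k ≤ 14. C(28,13) = 37442160 and C(28,14) = 40116600, so k = 14.

14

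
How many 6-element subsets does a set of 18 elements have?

C(18,6) = (18·17·16·15·14·13) / 6! = 13366080 / 720 = 18564.

18564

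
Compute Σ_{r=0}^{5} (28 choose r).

122438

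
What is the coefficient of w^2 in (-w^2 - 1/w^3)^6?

15

General term: C(6,j)·(-w^2)^j·(-1/w^3)^(6-j), with w-exponent 2j − 3(6−j) = 5j − 18.
Set 5j − 18 = 2: j = 4.
C(6,4) = 15; (-1)^4 = 1; (-1)^2 = 1.
Coefficient = 15 · 1 · 1 = 15.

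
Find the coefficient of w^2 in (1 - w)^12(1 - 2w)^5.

Coefficient of w^2 = Σ_{j} C(12,j)·(-1)^j·C(5,2-j)·(-2)^(2-j) for j from 0 to 2.
= 40 + 120 + 66 = 226.

226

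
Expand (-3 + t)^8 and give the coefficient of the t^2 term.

The general term is C(8,j)·(-3)^j·(t)^(8-j); the t^2 term has j = 6.
C(8,6) = 28.
Coefficient = C(8,6) · (-3)^6 = 28 · 729 = 20412.

20412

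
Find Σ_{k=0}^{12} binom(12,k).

4096

Setting x = 1 in (1+x)^12 gives Σ C(12,k) = 2^12 = 4096.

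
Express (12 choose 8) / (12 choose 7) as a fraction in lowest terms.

5/8

C(n,k+1)/C(n,k) = (n−k)/(k+1) = (12−7)/(7+1) = 5/8.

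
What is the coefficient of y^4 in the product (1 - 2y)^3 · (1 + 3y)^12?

11295

Coefficient of y^4 = Σ_{j} C(3,j)·(-2)^j·C(12,4-j)·3^(4-j) for j from 0 to 3.
= 40095 + (-35640) + 7128 + (-288) = 11295.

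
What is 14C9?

2002

C(14,9) = C(14,5) by symmetry.
C(14,5) = (14·13·12·11·10) / 5! = 240240 / 120 = 2002.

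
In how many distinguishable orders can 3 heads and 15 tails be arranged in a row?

816

Choose positions for the heads: C(18,3) = 816.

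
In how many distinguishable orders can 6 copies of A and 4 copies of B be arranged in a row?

210

Choose positions for the A's: C(10,6) = 210.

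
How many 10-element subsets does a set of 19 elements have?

C(19,10) = C(19,9) by symmetry.
C(19,9) = (19·18·17·16·15·14·13·12·11) / 9! = 33522128640 / 362880 = 92378.

92378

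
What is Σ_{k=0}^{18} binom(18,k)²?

By Vandermonde's identity, Σ C(18,k)² = C(36,18) = 9075135300.

9075135300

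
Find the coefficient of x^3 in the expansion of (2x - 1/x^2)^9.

4608

General term: C(9,j)·(2x)^j·(-1/x^2)^(9-j), with x-exponent 1j − 2(9−j) = 3j − 18.
Set 3j − 18 = 3: j = 7.
C(9,7) = 36; 2^7 = 128; (-1)^2 = 1.
Coefficient = 36 · 128 · 1 = 4608.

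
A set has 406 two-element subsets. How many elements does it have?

29

n(n−1)/2 = 406 ⇒ n(n−1) = 812. Since 29·28 = 812, n = 29.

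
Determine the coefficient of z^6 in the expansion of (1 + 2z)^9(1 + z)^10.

Coefficient of z^6 = Σ_{j} C(9,j)·2^j·C(10,6-j)·1^(6-j) for j from 0 to 6.
= 210 + 4536 + 30240 + 80640 + 90720 + 40320 + 5376 = 252042.

252042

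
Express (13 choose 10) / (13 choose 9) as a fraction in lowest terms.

2/5

C(n,k+1)/C(n,k) = (n−k)/(k+1) = (13−9)/(9+1) = 4/10 = 2/5.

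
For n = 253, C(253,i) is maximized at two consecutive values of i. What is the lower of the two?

126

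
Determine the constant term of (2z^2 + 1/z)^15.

96096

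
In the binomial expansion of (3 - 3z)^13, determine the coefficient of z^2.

124357194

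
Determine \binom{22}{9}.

497420

C(22,9) = (22·21·20·19·18·17·16·15·14) / 9! = 180503769600 / 362880 = 497420.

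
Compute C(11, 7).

330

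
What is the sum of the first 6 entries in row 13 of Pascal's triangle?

2380

1 + 13 + 78 + 286 + 715 + 1287 = 2380.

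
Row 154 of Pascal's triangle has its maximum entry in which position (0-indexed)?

C(154,j) is maximized at j = 154/2 = 77.

77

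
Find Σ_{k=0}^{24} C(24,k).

16777216

The entries of row 24 sum to 2^24 = 16777216.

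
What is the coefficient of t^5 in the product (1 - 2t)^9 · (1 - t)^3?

-12240

Coefficient of t^5 = Σ_{j} C(9,j)·(-2)^j·C(3,5-j)·(-1)^(5-j) for j from 2 to 5.
= (-144) + (-2016) + (-6048) + (-4032) = -12240.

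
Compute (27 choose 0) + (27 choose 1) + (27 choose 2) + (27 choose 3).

1 + 27 + 351 + 2925 = 3304.

3304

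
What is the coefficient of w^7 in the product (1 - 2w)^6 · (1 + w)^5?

60

Coefficient of w^7 = Σ_{j} C(6,j)·(-2)^j·C(5,7-j)·1^(7-j) for j from 2 to 6.
= 60 + (-800) + 2400 + (-1920) + 320 = 60.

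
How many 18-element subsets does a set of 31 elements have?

C(31,18) = C(31,13) by symmetry.
C(31,13) = (31·30·29·28·27·26·25·24·23·22·21·20·19) / 13! = 1284342188088960000 / 6227020800 = 206253075.

206253075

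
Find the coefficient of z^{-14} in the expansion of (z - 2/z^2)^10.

11520

General term: C(10,j)·(z)^j·(-2/z^2)^(10-j), with z-exponent 1j − 2(10−j) = 3j − 20.
Set 3j − 20 = -14: j = 2.
C(10,2) = 45; 1^2 = 1; (-2)^8 = 256.
Coefficient = 45 · 1 · 256 = 11520.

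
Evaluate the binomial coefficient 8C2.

28

C(8,2) = (8·7) / 2! = 56 / 2 = 28.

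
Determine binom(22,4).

7315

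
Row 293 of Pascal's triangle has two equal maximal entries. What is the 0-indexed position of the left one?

146

For odd n = 293, C(293,r) peaks at r = (n−1)/2 and (n+1)/2; the lower is 146.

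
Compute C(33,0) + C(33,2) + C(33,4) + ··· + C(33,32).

4294967296

Even-j terms of row 33 sum to 2^32 = 4294967296.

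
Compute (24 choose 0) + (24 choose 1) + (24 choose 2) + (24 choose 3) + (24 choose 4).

1 + 24 + 276 + 2024 + 10626 = 12951.

12951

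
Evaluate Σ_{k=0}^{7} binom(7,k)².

By Vandermonde's identity, Σ C(7,k)² = C(14,7) = 3432.

3432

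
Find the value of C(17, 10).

C(17,10) = C(17,7) by symmetry.
C(17,7) = (17·16·15·14·13·12·11) / 7! = 98017920 / 5040 = 19448.

19448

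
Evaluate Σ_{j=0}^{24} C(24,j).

16777216

Setting x = 1 in (1+x)^24 gives Σ C(24,j) = 2^24 = 16777216.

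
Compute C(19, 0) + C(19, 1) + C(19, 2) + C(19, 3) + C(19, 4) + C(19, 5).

16664

1 + 19 + 171 + 969 + 3876 + 11628 = 16664.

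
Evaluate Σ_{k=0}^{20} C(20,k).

Setting x = 1 in (1+x)^20 gives Σ C(20,k) = 2^20 = 1048576.

1048576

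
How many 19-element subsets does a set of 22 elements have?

C(22,19) = C(22,3) by symmetry.
C(22,3) = (22·21·20) / 3! = 9240 / 6 = 1540.

1540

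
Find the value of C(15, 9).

C(15,9) = C(15,6) by symmetry.
C(15,6) = (15·14·13·12·11·10) / 6! = 3603600 / 720 = 5005.

5005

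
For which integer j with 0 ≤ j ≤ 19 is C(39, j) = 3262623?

C(39,j) increases on 0 ≤ j ≤ 19. C(39,5) = 575757 and C(39,6) = 3262623, so j = 6.

6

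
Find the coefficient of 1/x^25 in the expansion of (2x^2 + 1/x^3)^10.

General term: C(10,j)·(2x^2)^j·(1/x^3)^(10-j), with x-exponent 2j − 3(10−j) = 5j − 30.
Set 5j − 30 = -25: j = 1.
C(10,1) = 10; 2^1 = 2; 1^9 = 1.
Coefficient = 10 · 2 · 1 = 20.

20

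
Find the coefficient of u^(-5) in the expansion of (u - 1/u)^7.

General term: C(7,j)·(u)^j·(-1/u)^(7-j), with u-exponent 1j − 1(7−j) = 2j − 7.
Set 2j − 7 = -5: j = 1.
C(7,1) = 7; 1^1 = 1; (-1)^6 = 1.
Coefficient = 7 · 1 · 1 = 7.

7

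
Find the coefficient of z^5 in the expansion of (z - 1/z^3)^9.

General term: C(9,j)·(z)^j·(-1/z^3)^(9-j), with z-exponent 1j − 3(9−j) = 4j − 27.
Set 4j − 27 = 5: j = 8.
C(9,8) = 9; 1^8 = 1; (-1)^1 = -1.
Coefficient = 9 · 1 · (-1) = -9.

-9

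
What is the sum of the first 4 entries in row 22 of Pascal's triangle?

1 + 22 + 231 + 1540 = 1794.

1794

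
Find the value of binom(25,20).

53130

C(25,20) = C(25,5) by symmetry.
C(25,5) = (25·24·23·22·21) / 5! = 6375600 / 120 = 53130.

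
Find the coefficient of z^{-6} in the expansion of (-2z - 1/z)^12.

1760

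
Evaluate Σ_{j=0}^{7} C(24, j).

536155

1 + 24 + 276 + 2024 + 10626 + 42504 + 134596 + 346104 = 536155.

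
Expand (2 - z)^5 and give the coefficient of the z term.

-80

The general term is C(5,j)·(2)^j·(-z)^(5-j); the z^1 term has j = 4.
C(5,4) = 5.
Coefficient = C(5,4) · 2^4 · (-1)^1 = 5 · 16 · (-1) = -80.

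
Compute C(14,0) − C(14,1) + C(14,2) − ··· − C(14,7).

-1716

The partial alternating sum Σ_{k=0}^{7} (−1)^k C(14,k) = (−1)^7 C(13,7) = -1716.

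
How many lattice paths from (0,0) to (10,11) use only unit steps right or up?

Each path is a sequence of 21 steps with 10 rights: C(21,10) = 352716.

352716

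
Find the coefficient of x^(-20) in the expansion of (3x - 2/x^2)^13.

General term: C(13,j)·(3x)^j·(-2/x^2)^(13-j), with x-exponent 1j − 2(13−j) = 3j − 26.
Set 3j − 26 = -20: j = 2.
C(13,2) = 78; 3^2 = 9; (-2)^11 = -2048.
Coefficient = 78 · 9 · (-2048) = -1437696.

-1437696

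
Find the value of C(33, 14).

C(33,14) = (33·32·31·30·29·28·27·26·25·24·23·22·21·20) / 14! = 71382386874839040000 / 87178291200 = 818809200.

818809200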